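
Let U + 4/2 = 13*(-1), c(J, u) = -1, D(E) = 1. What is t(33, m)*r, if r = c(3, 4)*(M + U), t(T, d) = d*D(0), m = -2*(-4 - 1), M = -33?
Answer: 480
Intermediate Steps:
U = -15 (U = -2 + 13*(-1) = -2 - 13 = -15)
m = 10 (m = -2*(-5) = 10)
t(T, d) = d (t(T, d) = d*1 = d)
r = 48 (r = -(-33 - 15) = -1*(-48) = 48)
t(33, m)*r = 10*48 = 480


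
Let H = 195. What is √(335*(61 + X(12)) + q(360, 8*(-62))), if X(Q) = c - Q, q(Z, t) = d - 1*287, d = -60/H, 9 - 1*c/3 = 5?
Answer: 4*√212810/13 ≈ 141.94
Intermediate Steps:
c = 12 (c = 27 - 3*5 = 27 - 15 = 12)
d = -4/13 (d = -60/195 = -60*1/195 = -4/13 ≈ -0.30769)
q(Z, t) = -3735/13 (q(Z, t) = -4/13 - 1*287 = -4/13 - 287 = -3735/13)
X(Q) = 12 - Q
√(335*(61 + X(12)) + q(360, 8*(-62))) = √(335*(61 + (12 - 1*12)) - 3735/13) = √(335*(61 + (12 - 12)) - 3735/13) = √(335*(61 + 0) - 3735/13) = √(335*61 - 3735/13) = √(20435 - 3735/13) = √(261920/13) = 4*√212810/13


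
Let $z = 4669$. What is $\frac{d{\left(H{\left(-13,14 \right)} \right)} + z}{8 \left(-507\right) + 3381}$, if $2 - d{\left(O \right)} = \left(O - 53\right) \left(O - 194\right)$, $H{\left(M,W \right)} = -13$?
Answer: $\frac{333}{25} \approx 13.32$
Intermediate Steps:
$d{\left(O \right)} = 2 - \left(-194 + O\right) \left(-53 + O\right)$ ($d{\left(O \right)} = 2 - \left(O - 53\right) \left(O - 194\right) = 2 - \left(-53 + O\right) \left(-194 + O\right) = 2 - \left(-194 + O\right) \left(-53 + O\right)$)
$\frac{d{\left(H{\left(-13,14 \right)} \right)} + z}{8 \left(-507\right) + 3381} = \frac{\left(-10280 - \left(-13\right)^{2} + 247 \left(-13\right)\right) + 4669}{8 \left(-507\right) + 3381} = \frac{\left(-10280 - 169 - 3211\right) + 4669}{-4056 + 3381} = \frac{\left(-10280 - 169 - 3211\right) + 4669}{-675} = \left(-13660 + 4669\right) \left(- \frac{1}{675}\right) = \left(-8991\right) \left(- \frac{1}{675}\right) = \frac{333}{25}$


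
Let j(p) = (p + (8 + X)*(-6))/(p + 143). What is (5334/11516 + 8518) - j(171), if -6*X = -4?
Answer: 3850199613/452003 ≈ 8518.1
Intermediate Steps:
X = ⅔ (X = -⅙*(-4) = ⅔ ≈ 0.66667)
j(p) = (-52 + p)/(143 + p) (j(p) = (p + (8 + ⅔)*(-6))/(p + 143) = (p + (26/3)*(-6))/(143 + p) = (p - 52)/(143 + p) = (-52 + p)/(143 + p))
(5334/11516 + 8518) - j(171) = (5334/11516 + 8518) - (-52 + 171)/(143 + 171) = (5334*(1/11516) + 8518) - 119/314 = (2667/5758 + 8518) - 119/314 = 49049311/5758 - 1*119/314 = 49049311/5758 - 119/314 = 3850199613/452003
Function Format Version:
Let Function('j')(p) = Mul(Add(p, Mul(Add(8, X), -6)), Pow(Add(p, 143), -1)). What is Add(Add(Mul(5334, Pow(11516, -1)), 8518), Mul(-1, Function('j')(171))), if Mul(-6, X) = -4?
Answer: Rational(3850199613, 452003) ≈ 8518.1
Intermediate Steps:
X = Rational(2, 3) (X = Mul(Rational(-1, 6), -4) = Rational(2, 3) ≈ 0.66667)
Function('j')(p) = Mul(Pow(Add(143, p), -1), Add(-52, p)) (Function('j')(p) = Mul(Add(p, Mul(Add(8, Rational(2, 3)), -6)), Pow(Add(p, 143), -1)) = Mul(Add(p, Mul(Rational(26, 3), -6)), Pow(Add(143, p), -1)) = Mul(Add(p, -52), Pow(Add(143, p), -1)) = Mul(Add(-52, p), Pow(Add(143, p), -1)) = Mul(Pow(Add(143, p), -1), Add(-52, p)))
Add(Add(Mul(5334, Pow(11516, -1)), 8518), Mul(-1, Function('j')(171))) = Add(Add(Mul(5334, Pow(11516, -1)), 8518), Mul(-1, Mul(Pow(Add(143, 171), -1), Add(-52, 171)))) = Add(Add(Mul(5334, Rational(1, 11516)), 8518), Mul(-1, Mul(Pow(314, -1), 119))) = Add(Add(Rational(2667, 5758), 8518), Mul(-1, Mul(Rational(1, 314), 119))) = Add(Rational(49049311, 5758), Mul(-1, Rational(119, 314))) = Add(Rational(49049311, 5758), Rational(-119, 314)) = Rational(3850199613, 452003)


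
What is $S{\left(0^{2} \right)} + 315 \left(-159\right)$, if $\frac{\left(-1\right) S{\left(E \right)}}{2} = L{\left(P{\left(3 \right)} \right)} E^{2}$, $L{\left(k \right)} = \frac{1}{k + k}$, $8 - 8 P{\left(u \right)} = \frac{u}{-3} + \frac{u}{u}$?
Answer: $-50085$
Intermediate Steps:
$P{\left(u \right)} = \frac{7}{8} + \frac{u}{24}$ ($P{\left(u \right)} = 1 - \frac{\frac{u}{-3} + \frac{u}{u}}{8} = 1 - \frac{u \left(- \frac{1}{3}\right) + 1}{8} = 1 - \frac{- \frac{u}{3} + 1}{8} = 1 - \frac{1 - \frac{u}{3}}{8} = 1 + \left(- \frac{1}{8} + \frac{u}{24}\right) = \frac{7}{8} + \frac{u}{24}$)
$L{\left(k \right)} = \frac{1}{2 k}$
$S{\left(E \right)} = - E^{2}$ ($S{\left(E \right)} = - 2 \frac{1}{2 \left(\frac{7}{8} + \frac{1}{24} \cdot 3\right)} E^{2} = - 2 \frac{1}{2 \left(\frac{7}{8} + \frac{1}{8}\right)} E^{2} = - 2 \frac{1}{2 \cdot 1} E^{2} = - 2 \cdot \frac{1}{2} \cdot 1 E^{2} = - 2 \frac{E^{2}}{2} = - E^{2}$)
$S{\left(0^{2} \right)} + 315 \left(-159\right) = - \left(0^{2}\right)^{2} + 315 \left(-159\right) = - 0^{2} - 50085 = \left(-1\right) 0 - 50085 = 0 - 50085 = -50085$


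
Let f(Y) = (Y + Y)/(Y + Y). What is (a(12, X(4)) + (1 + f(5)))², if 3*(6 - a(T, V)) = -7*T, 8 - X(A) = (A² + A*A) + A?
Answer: 1296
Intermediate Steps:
f(Y) = 1 (f(Y) = (2*Y)/((2*Y)) = (2*Y)*(1/(2*Y)) = 1)
X(A) = 8 - A - 2*A² (X(A) = 8 - ((A² + A*A) + A) = 8 - ((A² + A²) + A) = 8 - (2*A² + A) = 8 - (A + 2*A²) = 8 + (-A - 2*A²) = 8 - A - 2*A²)
a(T, V) = 6 + 7*T/3 (a(T, V) = 6 - (-7)*T/3 = 6 + 7*T/3)
(a(12, X(4)) + (1 + f(5)))² = ((6 + (7/3)*12) + (1 + 1))² = ((6 + 28) + 2)² = (34 + 2)² = 36² = 1296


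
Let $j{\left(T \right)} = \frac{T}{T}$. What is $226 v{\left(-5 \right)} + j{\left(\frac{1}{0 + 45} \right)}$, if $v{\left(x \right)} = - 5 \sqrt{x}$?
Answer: $1 - 1130 i \sqrt{5} \approx 1.0 - 2526.8 i$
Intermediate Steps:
$j{\left(T \right)} = 1$
$226 v{\left(-5 \right)} + j{\left(\frac{1}{0 + 45} \right)} = 226 \left(- 5 \sqrt{-5}\right) + 1 = 226 \left(- 5 i \sqrt{5}\right) + 1 = - 1130 i \sqrt{5} + 1 = 1 - 1130 i \sqrt{5}$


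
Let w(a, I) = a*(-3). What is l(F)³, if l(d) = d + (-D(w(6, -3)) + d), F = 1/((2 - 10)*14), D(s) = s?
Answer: 1021147343/175616 ≈ 5814.7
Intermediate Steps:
w(a, I) = -3*a
F = -1/112 (F = (1/14)/(-8) = -⅛*1/14 = -1/112 ≈ -0.0089286)
l(d) = 18 + 2*d (l(d) = d + (-(-3)*6 + d) = d + (-1*(-18) + d) = d + (18 + d) = 18 + 2*d)
l(F)³ = (18 + 2*(-1/112))³ = (18 - 1/56)³ = (1007/56)³ = 1021147343/175616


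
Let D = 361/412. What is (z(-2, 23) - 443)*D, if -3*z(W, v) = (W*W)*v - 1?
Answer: -128155/309 ≈ -414.74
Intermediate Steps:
z(W, v) = 1/3 - v*W**2/3 (z(W, v) = -((W*W)*v - 1)/3 = -(W**2*v - 1)/3 = -(v*W**2 - 1)/3 = -(-1 + v*W**2)/3 = 1/3 - v*W**2/3)
D = 361/412 (D = 361*(1/412) = 361/412 ≈ 0.87621)
(z(-2, 23) - 443)*D = ((1/3 - 1/3*23*(-2)**2) - 443)*(361/412) = ((1/3 - 1/3*23*4) - 443)*(361/412) = ((1/3 - 92/3) - 443)*(361/412) = (-91/3 - 443)*(361/412) = -1420/3*361/412 = -128155/309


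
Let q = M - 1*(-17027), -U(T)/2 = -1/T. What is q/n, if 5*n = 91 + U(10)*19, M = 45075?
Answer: 776275/237 ≈ 3275.4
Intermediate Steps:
U(T) = 2/T (U(T) = -(-2)/T = 2/T)
n = 474/25 (n = (91 + (2/10)*19)/5 = (91 + (2*(⅒))*19)/5 = (91 + (⅕)*19)/5 = (91 + 19/5)/5 = (⅕)*(474/5) = 474/25 ≈ 18.960)
q = 62102 (q = 45075 - 1*(-17027) = 45075 + 17027 = 62102)
q/n = 62102/(474/25) = 62102*(25/474) = 776275/237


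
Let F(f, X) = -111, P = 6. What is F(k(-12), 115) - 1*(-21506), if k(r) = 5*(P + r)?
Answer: 21395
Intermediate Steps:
k(r) = 30 + 5*r (k(r) = 5*(6 + r) = 30 + 5*r)
F(k(-12), 115) - 1*(-21506) = -111 - 1*(-21506) = -111 + 21506 = 21395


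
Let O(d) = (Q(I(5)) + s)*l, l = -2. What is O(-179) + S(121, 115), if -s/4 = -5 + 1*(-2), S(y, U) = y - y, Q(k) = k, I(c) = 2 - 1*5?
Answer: -50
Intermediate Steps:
I(c) = -3 (I(c) = 2 - 5 = -3)
S(y, U) = 0
s = 28 (s = -4*(-5 + 1*(-2)) = -4*(-5 - 2) = -4*(-7) = 28)
O(d) = -50 (O(d) = (-3 + 28)*(-2) = 25*(-2) = -50)
O(-179) + S(121, 115) = -50 + 0 = -50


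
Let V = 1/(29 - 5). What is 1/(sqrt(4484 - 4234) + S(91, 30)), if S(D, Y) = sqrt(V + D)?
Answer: 12/(sqrt(13110) + 60*sqrt(10)) ≈ 0.039443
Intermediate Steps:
V = 1/24 ≈ 0.041667
S(D, Y) = sqrt(1/24 + D)
1/(sqrt(4484 - 4234) + S(91, 30)) = 1/(sqrt(4484 - 4234) + sqrt(6 + 144*91)/12) = 1/(sqrt(250) + sqrt(6 + 13104)/12) = 1/(5*sqrt(10) + sqrt(13110)/12)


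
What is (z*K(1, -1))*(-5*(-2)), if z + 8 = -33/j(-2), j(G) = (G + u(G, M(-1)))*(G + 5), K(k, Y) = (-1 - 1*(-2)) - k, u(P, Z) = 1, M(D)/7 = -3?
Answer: 0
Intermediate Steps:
M(D) = -21 (M(D) = 7*(-3) = -21)
K(k, Y) = 1 - k (K(k, Y) = (-1 + 2) - k = 1 - k)
j(G) = (1 + G)*(5 + G) (j(G) = (G + 1)*(G + 5) = (1 + G)*(5 + G))
z = 3 (z = -8 - 33/(5 + (-2)**2 + 6*(-2)) = -8 - 33/(5 + 4 - 12) = -8 - 33/(-3) = -8 - 33*(-1/3) = -8 + 11 = 3)
(z*K(1, -1))*(-5*(-2)) = (3*(1 - 1*1))*(-5*(-2)) = (3*(1 - 1))*10 = (3*0)*10 = 0*10 = 0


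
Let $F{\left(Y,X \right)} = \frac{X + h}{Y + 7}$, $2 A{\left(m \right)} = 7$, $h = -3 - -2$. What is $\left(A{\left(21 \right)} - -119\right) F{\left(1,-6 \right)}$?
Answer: $- \frac{1715}{16} \approx -107.19$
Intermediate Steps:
$h = -1$ ($h = -3 + 2 = -1$)
$A{\left(m \right)} = \frac{7}{2}$ ($A{\left(m \right)} = \frac{1}{2} \cdot 7 = \frac{7}{2}$)
$F{\left(Y,X \right)} = \frac{-1 + X}{7 + Y}$ ($F{\left(Y,X \right)} = \frac{X - 1}{Y + 7} = \frac{-1 + X}{7 + Y}$)
$\left(A{\left(21 \right)} - -119\right) F{\left(1,-6 \right)} = \left(\frac{7}{2} - -119\right) \frac{-1 - 6}{7 + 1} = \left(\frac{7}{2} + 119\right) \frac{1}{8} \left(-7\right) = \frac{245 \cdot \frac{1}{8} \left(-7\right)}{2} = \frac{245}{2} \left(- \frac{7}{8}\right) = - \frac{1715}{16}$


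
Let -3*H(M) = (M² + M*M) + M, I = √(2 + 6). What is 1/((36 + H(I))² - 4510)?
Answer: -144531/515647538 + 828*√2/257823769 ≈ -0.00027575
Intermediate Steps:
I = 2*√2 (I = √8 = 2*√2 ≈ 2.8284)
H(M) = -2*M²/3 - M/3 (H(M) = -((M² + M*M) + M)/3 = -((M² + M²) + M)/3 = -(2*M² + M)/3 = -(M + 2*M²)/3 = -2*M²/3 - M/3)
1/((36 + H(I))² - 4510) = 1/((36 - 2*√2*(1 + 2*(2*√2))/3)² - 4510) = 1/((36 - 2*√2*(1 + 4*√2)/3)² - 4510) = 1/(-4510 + (36 - 2*√2*(1 + 4*√2)/3)²)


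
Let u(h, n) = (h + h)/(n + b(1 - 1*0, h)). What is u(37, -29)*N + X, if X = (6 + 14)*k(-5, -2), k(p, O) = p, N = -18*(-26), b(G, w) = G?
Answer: -9358/7 ≈ -1336.9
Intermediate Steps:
N = 468
u(h, n) = 2*h/(1 + n) (u(h, n) = (h + h)/(n + (1 - 1*0)) = (2*h)/(n + (1 + 0)) = (2*h)/(n + 1) = (2*h)/(1 + n) = 2*h/(1 + n))
X = -100 (X = (6 + 14)*(-5) = 20*(-5) = -100)
u(37, -29)*N + X = (2*37/(1 - 29))*468 - 100 = (2*37/(-28))*468 - 100 = (2*37*(-1/28))*468 - 100 = -37/14*468 - 100 = -8658/7 - 100 = -9358/7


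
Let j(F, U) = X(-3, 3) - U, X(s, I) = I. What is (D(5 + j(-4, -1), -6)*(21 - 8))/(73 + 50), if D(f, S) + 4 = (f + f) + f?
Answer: 299/123 ≈ 2.4309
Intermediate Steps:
j(F, U) = 3 - U
D(f, S) = -4 + 3*f (D(f, S) = -4 + ((f + f) + f) = -4 + (2*f + f) = -4 + 3*f)
(D(5 + j(-4, -1), -6)*(21 - 8))/(73 + 50) = ((-4 + 3*(5 + (3 - 1*(-1))))*(21 - 8))/(73 + 50) = ((-4 + 3*(5 + (3 + 1)))*13)/123 = ((-4 + 3*(5 + 4))*13)*(1/123) = ((-4 + 3*9)*13)*(1/123) = ((-4 + 27)*13)*(1/123) = (23*13)*(1/123) = 299*(1/123) = 299/123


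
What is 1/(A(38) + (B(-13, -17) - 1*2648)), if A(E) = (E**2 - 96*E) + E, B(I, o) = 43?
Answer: -1/4771 ≈ -0.00020960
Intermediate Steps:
A(E) = E**2 - 95*E
1/(A(38) + (B(-13, -17) - 1*2648)) = 1/(38*(-95 + 38) + (43 - 1*2648)) = 1/(38*(-57) + (43 - 2648)) = 1/(-2166 - 2605) = 1/(-4771) = -1/4771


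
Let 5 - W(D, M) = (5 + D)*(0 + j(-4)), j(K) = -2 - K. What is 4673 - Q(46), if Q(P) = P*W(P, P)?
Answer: 9135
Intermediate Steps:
W(D, M) = -5 - 2*D (W(D, M) = 5 - (5 + D)*(0 + (-2 - 1*(-4))) = 5 - (5 + D)*(0 + (-2 + 4)) = 5 - (5 + D)*(0 + 2) = 5 - (5 + D)*2 = 5 - (10 + 2*D) = 5 + (-10 - 2*D) = -5 - 2*D)
Q(P) = P*(-5 - 2*P)
4673 - Q(46) = 4673 - (-1)*46*(5 + 2*46) = 4673 - (-1)*46*(5 + 92) = 4673 - (-1)*46*97 = 4673 - 1*(-4462) = 4673 + 4462 = 9135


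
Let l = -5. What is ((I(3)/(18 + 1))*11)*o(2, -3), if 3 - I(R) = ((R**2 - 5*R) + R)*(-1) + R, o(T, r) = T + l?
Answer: 99/19 ≈ 5.2105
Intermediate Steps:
o(T, r) = -5 + T (o(T, r) = T - 5 = -5 + T)
I(R) = 3 + R**2 - 5*R (I(R) = 3 - (((R**2 - 5*R) + R)*(-1) + R) = 3 - ((R**2 - 4*R)*(-1) + R) = 3 - ((-R**2 + 4*R) + R) = 3 - (-R**2 + 5*R) = 3 + (R**2 - 5*R) = 3 + R**2 - 5*R)
((I(3)/(18 + 1))*11)*o(2, -3) = (((3 + 3**2 - 5*3)/(18 + 1))*11)*(-5 + 2) = (((3 + 9 - 15)/19)*11)*(-3) = (-3*1/19*11)*(-3) = -3/19*11*(-3) = -33/19*(-3) = 99/19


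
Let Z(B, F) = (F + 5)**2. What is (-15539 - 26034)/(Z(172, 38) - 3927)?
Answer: 41573/2078 ≈ 20.006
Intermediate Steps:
Z(B, F) = (5 + F)**2
(-15539 - 26034)/(Z(172, 38) - 3927) = (-15539 - 26034)/((5 + 38)**2 - 3927) = -41573/(43**2 - 3927) = -41573/(1849 - 3927) = -41573/(-2078) = -41573*(-1/2078) = 41573/2078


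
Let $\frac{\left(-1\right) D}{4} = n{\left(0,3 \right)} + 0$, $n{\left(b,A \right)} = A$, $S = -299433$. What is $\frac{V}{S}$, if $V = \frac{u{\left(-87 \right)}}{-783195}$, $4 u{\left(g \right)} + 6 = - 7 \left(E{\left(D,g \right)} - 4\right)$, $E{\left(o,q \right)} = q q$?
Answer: $- \frac{52961}{938057713740} \approx -5.6458 \cdot 10^{-8}$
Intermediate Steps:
$D = -12$ ($D = - 4 \left(3 + 0\right) = \left(-4\right) 3 = -12$)
$E{\left(o,q \right)} = q^{2}$
$u{\left(g \right)} = \frac{11}{2} - \frac{7 g^{2}}{4}$ ($u{\left(g \right)} = - \frac{3}{2} + \frac{\left(-7\right) \left(g^{2} - 4\right)}{4} = - \frac{3}{2} + \frac{\left(-7\right) \left(-4 + g^{2}\right)}{4} = - \frac{3}{2} + \frac{28 - 7 g^{2}}{4} = - \frac{3}{2} - \left(-7 + \frac{7 g^{2}}{4}\right) = \frac{11}{2} - \frac{7 g^{2}}{4}$)
$V = \frac{52961}{3132780}$ ($V = \frac{\frac{11}{2} - \frac{7 \left(-87\right)^{2}}{4}}{-783195} = \left(\frac{11}{2} - \frac{52983}{4}\right) \left(- \frac{1}{783195}\right) = \left(- \frac{52961}{4}\right) \left(- \frac{1}{783195}\right) = \frac{52961}{3132780} \approx 0.016905$)
$\frac{V}{S} = \frac{52961}{3132780 \left(-299433\right)} = \frac{52961}{3132780} \left(- \frac{1}{299433}\right) = - \frac{52961}{938057713740}$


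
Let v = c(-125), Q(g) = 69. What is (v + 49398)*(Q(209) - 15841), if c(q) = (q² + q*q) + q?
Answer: -1270008756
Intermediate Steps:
c(q) = q + 2*q² (c(q) = (q² + q²) + q = 2*q² + q = q + 2*q²)
v = 31125 (v = -125*(1 + 2*(-125)) = -125*(1 - 250) = -125*(-249) = 31125)
(v + 49398)*(Q(209) - 15841) = (31125 + 49398)*(69 - 15841) = 80523*(-15772) = -1270008756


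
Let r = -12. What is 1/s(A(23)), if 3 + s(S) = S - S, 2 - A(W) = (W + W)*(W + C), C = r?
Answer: -1/3 ≈ -0.33333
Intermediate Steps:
C = -12
A(W) = 2 - 2*W*(-12 + W) (A(W) = 2 - (W + W)*(W - 12) = 2 - 2*W*(-12 + W))
s(S) = -3 (s(S) = -3 + (S - S) = -3 + 0 = -3)
1/s(A(23)) = 1/(-3) = -1/3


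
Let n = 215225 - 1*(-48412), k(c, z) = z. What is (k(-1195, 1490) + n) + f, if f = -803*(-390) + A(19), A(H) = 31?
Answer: 578328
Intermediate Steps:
n = 263637 (n = 215225 + 48412 = 263637)
f = 313201 (f = -803*(-390) + 31 = 313170 + 31 = 313201)
(k(-1195, 1490) + n) + f = (1490 + 263637) + 313201 = 265127 + 313201 = 578328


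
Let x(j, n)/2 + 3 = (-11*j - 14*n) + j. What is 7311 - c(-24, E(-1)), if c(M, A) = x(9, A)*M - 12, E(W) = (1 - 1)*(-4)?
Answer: 2859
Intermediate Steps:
x(j, n) = -6 - 28*n - 20*j (x(j, n) = -6 + 2*((-11*j - 14*n) + j) = -6 + 2*((-14*n - 11*j) + j) = -6 + 2*(-14*n - 10*j) = -6 + (-28*n - 20*j) = -6 - 28*n - 20*j)
E(W) = 0 (E(W) = 0*(-4) = 0)
c(M, A) = -12 + M*(-186 - 28*A) (c(M, A) = (-6 - 28*A - 20*9)*M - 12 = (-6 - 28*A - 180)*M - 12 = (-186 - 28*A)*M - 12 = M*(-186 - 28*A) - 12 = -12 + M*(-186 - 28*A))
7311 - c(-24, E(-1)) = 7311 - (-12 - 2*(-24)*(93 + 14*0)) = 7311 - (-12 - 2*(-24)*(93 + 0)) = 7311 - (-12 - 2*(-24)*93) = 7311 - (-12 + 4464) = 7311 - 1*4452 = 7311 - 4452 = 2859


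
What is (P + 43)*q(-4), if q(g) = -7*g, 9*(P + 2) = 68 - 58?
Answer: 10612/9 ≈ 1179.1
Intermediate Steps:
P = -8/9 (P = -2 + (68 - 58)/9 = -2 + (⅑)*10 = -2 + 10/9 = -8/9 ≈ -0.88889)
(P + 43)*q(-4) = (-8/9 + 43)*(-7*(-4)) = (379/9)*28 = 10612/9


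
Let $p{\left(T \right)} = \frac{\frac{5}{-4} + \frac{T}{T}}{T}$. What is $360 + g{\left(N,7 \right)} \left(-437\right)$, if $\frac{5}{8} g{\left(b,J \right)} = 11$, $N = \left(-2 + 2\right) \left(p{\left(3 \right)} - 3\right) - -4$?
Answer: $- \frac{36656}{5} \approx -7331.2$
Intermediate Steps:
$p{\left(T \right)} = - \frac{1}{4 T}$ ($p{\left(T \right)} = \frac{5 \left(- \frac{1}{4}\right) + 1}{T} = \frac{- \frac{5}{4} + 1}{T} = - \frac{1}{4 T}$)
$N = 4$ ($N = \left(-2 + 2\right) \left(- \frac{1}{4 \cdot 3} - 3\right) - -4 = 0 \left(\left(- \frac{1}{4}\right) \frac{1}{3} - 3\right) + 4 = 0 \left(- \frac{1}{12} - 3\right) + 4 = 0 \left(- \frac{37}{12}\right) + 4 = 0 + 4 = 4$)
$g{\left(b,J \right)} = \frac{88}{5}$ ($g{\left(b,J \right)} = \frac{8}{5} \cdot 11 = \frac{88}{5}$)
$360 + g{\left(N,7 \right)} \left(-437\right) = 360 + \frac{88}{5} \left(-437\right) = 360 - \frac{38456}{5} = - \frac{36656}{5}$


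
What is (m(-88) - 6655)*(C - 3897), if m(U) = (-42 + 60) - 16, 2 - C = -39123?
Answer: -234371884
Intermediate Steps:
C = 39125 (C = 2 - 1*(-39123) = 2 + 39123 = 39125)
m(U) = 2 (m(U) = 18 - 16 = 2)
(m(-88) - 6655)*(C - 3897) = (2 - 6655)*(39125 - 3897) = -6653*35228 = -234371884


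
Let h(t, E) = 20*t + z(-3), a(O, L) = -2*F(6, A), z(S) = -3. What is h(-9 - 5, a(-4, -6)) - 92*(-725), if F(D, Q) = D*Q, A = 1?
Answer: 66417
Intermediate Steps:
a(O, L) = -12
h(t, E) = -3 + 20*t (h(t, E) = 20*t - 3 = -3 + 20*t)
h(-9 - 5, a(-4, -6)) - 92*(-725) = (-3 + 20*(-9 - 5)) - 92*(-725) = (-3 + 20*(-14)) + 66700 = (-3 - 280) + 66700 = -283 + 66700 = 66417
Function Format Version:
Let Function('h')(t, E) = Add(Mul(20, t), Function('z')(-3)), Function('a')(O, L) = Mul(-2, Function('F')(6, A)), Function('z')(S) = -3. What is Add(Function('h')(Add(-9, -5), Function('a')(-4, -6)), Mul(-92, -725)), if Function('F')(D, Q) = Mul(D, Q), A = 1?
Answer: 66417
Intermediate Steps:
Function('a')(O, L) = -12 (Function('a')(O, L) = Mul(-2, Mul(6, 1)) = Mul(-2, 6) = -12)
Function('h')(t, E) = Add(-3, Mul(20, t)) (Function('h')(t, E) = Add(Mul(20, t), -3) = Add(-3, Mul(20, t)))
Add(Function('h')(Add(-9, -5), Function('a')(-4, -6)), Mul(-92, -725)) = Add(Add(-3, Mul(20, Add(-9, -5))), Mul(-92, -725)) = Add(Add(-3, Mul(20, -14)), 66700) = Add(Add(-3, -280), 66700) = Add(-283, 66700) = 66417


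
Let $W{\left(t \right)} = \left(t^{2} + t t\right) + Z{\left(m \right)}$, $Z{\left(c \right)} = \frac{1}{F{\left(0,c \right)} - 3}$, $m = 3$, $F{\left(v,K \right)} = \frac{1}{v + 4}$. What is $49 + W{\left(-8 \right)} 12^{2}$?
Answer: $\frac{202715}{11} \approx 18429.0$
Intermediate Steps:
$F{\left(v,K \right)} = \frac{1}{4 + v}$
$Z{\left(c \right)} = - \frac{4}{11}$ ($Z{\left(c \right)} = \frac{1}{\frac{1}{4 + 0} - 3} = \frac{1}{\frac{1}{4} - 3} = \frac{1}{- \frac{11}{4}} = - \frac{4}{11}$)
$W{\left(t \right)} = - \frac{4}{11} + 2 t^{2}$ ($W{\left(t \right)} = \left(t^{2} + t t\right) - \frac{4}{11} = \left(t^{2} + t^{2}\right) - \frac{4}{11} = 2 t^{2} - \frac{4}{11} = - \frac{4}{11} + 2 t^{2}$)
$49 + W{\left(-8 \right)} 12^{2} = 49 + \left(- \frac{4}{11} + 2 \left(-8\right)^{2}\right) 12^{2} = 49 + \left(- \frac{4}{11} + 2 \cdot 64\right) 144 = 49 + \left(- \frac{4}{11} + 128\right) 144 = 49 + \frac{1404}{11} \cdot 144 = 49 + \frac{202176}{11} = \frac{202715}{11}$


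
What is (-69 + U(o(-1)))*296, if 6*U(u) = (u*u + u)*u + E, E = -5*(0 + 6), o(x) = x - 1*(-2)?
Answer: -65416/3 ≈ -21805.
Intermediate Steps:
o(x) = 2 + x (o(x) = x + 2 = 2 + x)
E = -30 (E = -5*6 = -30)
U(u) = -5 + u*(u + u²)/6 (U(u) = ((u*u + u)*u - 30)/6 = ((u² + u)*u - 30)/6 = ((u + u²)*u - 30)/6 = (u*(u + u²) - 30)/6 = (-30 + u*(u + u²))/6 = -5 + u*(u + u²)/6)
(-69 + U(o(-1)))*296 = (-69 + (-5 + (2 - 1)²/6 + (2 - 1)³/6))*296 = (-69 + (-5 + (⅙)*1² + (⅙)*1³))*296 = (-69 + (-5 + (⅙)*1 + (⅙)*1))*296 = (-69 + (-5 + ⅙ + ⅙))*296 = (-69 - 14/3)*296 = -221/3*296 = -65416/3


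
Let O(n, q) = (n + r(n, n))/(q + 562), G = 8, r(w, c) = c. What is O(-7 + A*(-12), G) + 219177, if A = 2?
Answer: 62465414/285 ≈ 2.1918e+5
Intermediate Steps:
O(n, q) = 2*n/(562 + q) (O(n, q) = (n + n)/(q + 562) = (2*n)/(562 + q) = 2*n/(562 + q))
O(-7 + A*(-12), G) + 219177 = 2*(-7 + 2*(-12))/(562 + 8) + 219177 = 2*(-7 - 24)/570 + 219177 = 2*(-31)*(1/570) + 219177 = -31/285 + 219177 = 62465414/285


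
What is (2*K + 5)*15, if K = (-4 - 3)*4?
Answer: -765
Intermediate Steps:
K = -28 (K = -7*4 = -28)
(2*K + 5)*15 = (2*(-28) + 5)*15 = (-56 + 5)*15 = -51*15 = -765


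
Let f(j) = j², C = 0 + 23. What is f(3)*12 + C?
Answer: 131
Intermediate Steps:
C = 23
f(3)*12 + C = 3²*12 + 23 = 9*12 + 23 = 108 + 23 = 131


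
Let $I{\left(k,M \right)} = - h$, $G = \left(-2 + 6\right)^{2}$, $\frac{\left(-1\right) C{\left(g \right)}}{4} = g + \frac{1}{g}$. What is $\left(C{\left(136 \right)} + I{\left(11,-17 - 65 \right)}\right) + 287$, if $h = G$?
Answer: $- \frac{9283}{34} \approx -273.03$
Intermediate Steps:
$C{\left(g \right)} = - 4 g - \frac{4}{g}$ ($C{\left(g \right)} = - 4 \left(g + \frac{1}{g}\right) = - 4 g - \frac{4}{g}$)
$G = 16$ ($G = 4^{2} = 16$)
$h = 16$
$I{\left(k,M \right)} = -16$ ($I{\left(k,M \right)} = \left(-1\right) 16 = -16$)
$\left(C{\left(136 \right)} + I{\left(11,-17 - 65 \right)}\right) + 287 = \left(\left(\left(-4\right) 136 - \frac{4}{136}\right) - 16\right) + 287 = \left(\left(-544 - \frac{1}{34}\right) - 16\right) + 287 = \left(- \frac{18497}{34} - 16\right) + 287 = - \frac{19041}{34} + 287 = - \frac{9283}{34}$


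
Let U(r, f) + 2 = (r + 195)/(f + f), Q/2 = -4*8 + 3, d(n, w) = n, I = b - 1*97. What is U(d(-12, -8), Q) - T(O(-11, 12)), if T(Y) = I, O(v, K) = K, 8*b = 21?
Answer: 21065/232 ≈ 90.797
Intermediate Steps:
b = 21/8 (b = (1/8)*21 = 21/8 ≈ 2.6250)
I = -755/8 (I = 21/8 - 1*97 = 21/8 - 97 = -755/8 ≈ -94.375)
T(Y) = -755/8
Q = -58 (Q = 2*(-4*8 + 3) = 2*(-32 + 3) = 2*(-29) = -58)
U(r, f) = -2 + (195 + r)/(2*f) (U(r, f) = -2 + (r + 195)/(f + f) = -2 + (195 + r)/((2*f)) = -2 + (195 + r)*(1/(2*f)) = -2 + (195 + r)/(2*f))
U(d(-12, -8), Q) - T(O(-11, 12)) = (1/2)*(195 - 12 - 4*(-58))/(-58) - 1*(-755/8) = (1/2)*(-1/58)*(195 - 12 + 232) + 755/8 = (1/2)*(-1/58)*415 + 755/8 = -415/116 + 755/8 = 21065/232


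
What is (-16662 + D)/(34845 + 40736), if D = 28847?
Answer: 12185/75581 ≈ 0.16122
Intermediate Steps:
(-16662 + D)/(34845 + 40736) = (-16662 + 28847)/(34845 + 40736) = 12185/75581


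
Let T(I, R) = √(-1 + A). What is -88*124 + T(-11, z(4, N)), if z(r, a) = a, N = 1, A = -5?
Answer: -10912 + I*√6 ≈ -10912.0 + 2.4495*I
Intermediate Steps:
T(I, R) = I*√6 (T(I, R) = √(-1 - 5) = √(-6) = I*√6)
-88*124 + T(-11, z(4, N)) = -88*124 + I*√6 = -10912 + I*√6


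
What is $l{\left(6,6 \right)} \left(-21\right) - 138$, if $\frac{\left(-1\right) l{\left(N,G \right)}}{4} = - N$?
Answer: $-642$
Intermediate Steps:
$l{\left(N,G \right)} = 4 N$ ($l{\left(N,G \right)} = - 4 \left(- N\right) = 4 N$)
$l{\left(6,6 \right)} \left(-21\right) - 138 = 4 \cdot 6 \left(-21\right) - 138 = 24 \left(-21\right) - 138 = -504 - 138 = -642$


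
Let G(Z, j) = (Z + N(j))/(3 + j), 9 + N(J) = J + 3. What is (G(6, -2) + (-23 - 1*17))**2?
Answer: 1764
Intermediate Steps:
N(J) = -6 + J (N(J) = -9 + (J + 3) = -9 + (3 + J) = -6 + J)
G(Z, j) = (-6 + Z + j)/(3 + j) (G(Z, j) = (Z + (-6 + j))/(3 + j) = (-6 + Z + j)/(3 + j))
(G(6, -2) + (-23 - 1*17))**2 = ((-6 + 6 - 2)/(3 - 2) + (-23 - 1*17))**2 = (-2/1 + (-23 - 17))**2 = (1*(-2) - 40)**2 = (-2 - 40)**2 = (-42)**2 = 1764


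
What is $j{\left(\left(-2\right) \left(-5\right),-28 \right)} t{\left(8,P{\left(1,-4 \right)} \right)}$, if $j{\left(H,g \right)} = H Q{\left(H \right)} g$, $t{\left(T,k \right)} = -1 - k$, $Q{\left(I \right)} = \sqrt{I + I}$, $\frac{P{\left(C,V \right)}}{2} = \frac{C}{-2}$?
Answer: $0$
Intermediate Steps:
$P{\left(C,V \right)} = - C$ ($P{\left(C,V \right)} = 2 \frac{C}{-2} = 2 C \left(- \frac{1}{2}\right) = 2 \left(- \frac{C}{2}\right) = - C$)
$Q{\left(I \right)} = \sqrt{2} \sqrt{I}$ ($Q{\left(I \right)} = \sqrt{2 I} = \sqrt{2} \sqrt{I}$)
$j{\left(H,g \right)} = g \sqrt{2} H^{\frac{3}{2}}$ ($j{\left(H,g \right)} = H \sqrt{2} \sqrt{H} g = \sqrt{2} H^{\frac{3}{2}} g = g \sqrt{2} H^{\frac{3}{2}}$)
$j{\left(\left(-2\right) \left(-5\right),-28 \right)} t{\left(8,P{\left(1,-4 \right)} \right)} = - 28 \sqrt{2} \left(\left(-2\right) \left(-5\right)\right)^{\frac{3}{2}} \left(-1 - \left(-1\right) 1\right) = - 28 \sqrt{2} \cdot 10^{\frac{3}{2}} \left(-1 - -1\right) = - 28 \sqrt{2} \cdot 10 \sqrt{10} \left(-1 + 1\right) = - 560 \sqrt{5} \cdot 0 = 0$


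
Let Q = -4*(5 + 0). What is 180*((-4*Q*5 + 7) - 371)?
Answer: 6480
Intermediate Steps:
Q = -20 (Q = -4*5 = -20)
180*((-4*Q*5 + 7) - 371) = 180*((-(-80)*5 + 7) - 371) = 180*((-4*(-100) + 7) - 371) = 180*((400 + 7) - 371) = 180*(407 - 371) = 180*36 = 6480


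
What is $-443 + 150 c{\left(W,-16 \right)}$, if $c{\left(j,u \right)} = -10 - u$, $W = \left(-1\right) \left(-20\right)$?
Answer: $457$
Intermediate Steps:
$W = 20$
$-443 + 150 c{\left(W,-16 \right)} = -443 + 150 \left(-10 - -16\right) = -443 + 150 \left(-10 + 16\right) = -443 + 150 \cdot 6 = -443 + 900 = 457$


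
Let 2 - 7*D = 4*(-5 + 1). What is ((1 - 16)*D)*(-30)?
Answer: 8100/7 ≈ 1157.1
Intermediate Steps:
D = 18/7 (D = 2/7 - 4*(-5 + 1)/7 = 2/7 - 4*(-4)/7 = 2/7 - ⅐*(-16) = 2/7 + 16/7 = 18/7 ≈ 2.5714)
((1 - 16)*D)*(-30) = ((1 - 16)*(18/7))*(-30) = -15*18/7*(-30) = -270/7*(-30) = 8100/7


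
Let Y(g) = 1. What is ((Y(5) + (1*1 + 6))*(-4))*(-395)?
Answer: 12640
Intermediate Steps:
((Y(5) + (1*1 + 6))*(-4))*(-395) = ((1 + (1*1 + 6))*(-4))*(-395) = ((1 + (1 + 6))*(-4))*(-395) = ((1 + 7)*(-4))*(-395) = (8*(-4))*(-395) = -32*(-395) = 12640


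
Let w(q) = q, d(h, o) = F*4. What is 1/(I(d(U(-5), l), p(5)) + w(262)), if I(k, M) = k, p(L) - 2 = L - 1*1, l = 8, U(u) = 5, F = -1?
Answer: 1/258 ≈ 0.0038760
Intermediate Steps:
p(L) = 1 + L (p(L) = 2 + (L - 1*1) = 2 + (L - 1) = 2 + (-1 + L) = 1 + L)
d(h, o) = -4 (d(h, o) = -1*4 = -4)
1/(I(d(U(-5), l), p(5)) + w(262)) = 1/(-4 + 262) = 1/258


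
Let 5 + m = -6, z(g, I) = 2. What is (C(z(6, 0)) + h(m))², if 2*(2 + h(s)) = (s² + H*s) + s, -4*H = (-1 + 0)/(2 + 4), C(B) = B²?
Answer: 7425625/2304 ≈ 3222.9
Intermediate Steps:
H = 1/24 (H = -(-1 + 0)/(4*(2 + 4)) = -(-1)/(4*6) = -¼*(-⅙) = 1/24 ≈ 0.041667)
m = -11 (m = -5 - 6 = -11)
h(s) = -2 + s²/2 + 25*s/48 (h(s) = -2 + ((s² + s/24) + s)/2 = -2 + (s² + 25*s/24)/2 = -2 + (s²/2 + 25*s/48) = -2 + s²/2 + 25*s/48)
(C(z(6, 0)) + h(m))² = (2² + (-2 + (½)*(-11)² + (25/48)*(-11)))² = (4 + (-2 + (½)*121 - 275/48))² = (4 + (-2 + 121/2 - 275/48))² = (4 + 2533/48)² = (2725/48)² = 7425625/2304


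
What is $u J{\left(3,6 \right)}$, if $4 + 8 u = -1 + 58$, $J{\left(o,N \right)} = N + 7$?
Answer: $\frac{689}{8} \approx 86.125$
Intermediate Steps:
$J{\left(o,N \right)} = 7 + N$
$u = \frac{53}{8}$ ($u = - \frac{1}{2} + \frac{-1 + 58}{8} = - \frac{1}{2} + \frac{1}{8} \cdot 57 = - \frac{1}{2} + \frac{57}{8} = \frac{53}{8} \approx 6.625$)
$u J{\left(3,6 \right)} = \frac{53 \left(7 + 6\right)}{8} = \frac{53}{8} \cdot 13 = \frac{689}{8}$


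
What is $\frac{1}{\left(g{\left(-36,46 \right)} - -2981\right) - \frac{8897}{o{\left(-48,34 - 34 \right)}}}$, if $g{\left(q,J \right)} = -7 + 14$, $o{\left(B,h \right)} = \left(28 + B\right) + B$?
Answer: $\frac{68}{212081} \approx 0.00032063$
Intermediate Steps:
$o{\left(B,h \right)} = 28 + 2 B$
$g{\left(q,J \right)} = 7$
$\frac{1}{\left(g{\left(-36,46 \right)} - -2981\right) - \frac{8897}{o{\left(-48,34 - 34 \right)}}} = \frac{1}{\left(7 - -2981\right) - \frac{8897}{28 + 2 \left(-48\right)}} = \frac{1}{\left(7 + 2981\right) - \frac{8897}{28 - 96}} = \frac{1}{2988 - \frac{8897}{-68}} = \frac{1}{2988 - - \frac{8897}{68}} = \frac{1}{2988 + \frac{8897}{68}} = \frac{1}{\frac{212081}{68}} = \frac{68}{212081}$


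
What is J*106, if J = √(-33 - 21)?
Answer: 318*I*√6 ≈ 778.94*I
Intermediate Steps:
J = 3*I*√6 (J = √(-54) = 3*I*√6 ≈ 7.3485*I)
J*106 = (3*I*√6)*106 = 318*I*√6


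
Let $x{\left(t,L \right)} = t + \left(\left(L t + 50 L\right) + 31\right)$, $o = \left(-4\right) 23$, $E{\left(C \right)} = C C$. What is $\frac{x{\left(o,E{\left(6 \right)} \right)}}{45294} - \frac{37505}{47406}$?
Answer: $- \frac{147776759}{178933947} \approx -0.82587$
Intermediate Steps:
$E{\left(C \right)} = C^{2}$
$o = -92$
$x{\left(t,L \right)} = 31 + t + 50 L + L t$ ($x{\left(t,L \right)} = t + \left(\left(50 L + L t\right) + 31\right) = t + \left(31 + 50 L + L t\right) = 31 + t + 50 L + L t$)
$\frac{x{\left(o,E{\left(6 \right)} \right)}}{45294} - \frac{37505}{47406} = \frac{31 - 92 + 50 \cdot 6^{2} + 6^{2} \left(-92\right)}{45294} - \frac{37505}{47406} = \left(31 - 92 + 50 \cdot 36 + 36 \left(-92\right)\right) \frac{1}{45294} - \frac{37505}{47406} = \left(31 - 92 + 1800 - 3312\right) \frac{1}{45294} - \frac{37505}{47406} = \left(-1573\right) \frac{1}{45294} - \frac{37505}{47406} = - \frac{1573}{45294} - \frac{37505}{47406} = - \frac{147776759}{178933947}$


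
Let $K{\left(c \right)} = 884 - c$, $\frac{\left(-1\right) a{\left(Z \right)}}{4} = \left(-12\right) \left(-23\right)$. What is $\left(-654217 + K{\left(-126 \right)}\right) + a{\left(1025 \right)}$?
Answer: $-654311$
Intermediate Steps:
$a{\left(Z \right)} = -1104$ ($a{\left(Z \right)} = - 4 \left(\left(-12\right) \left(-23\right)\right) = \left(-4\right) 276 = -1104$)
$\left(-654217 + K{\left(-126 \right)}\right) + a{\left(1025 \right)} = \left(-654217 + \left(884 - -126\right)\right) - 1104 = \left(-654217 + \left(884 + 126\right)\right) - 1104 = \left(-654217 + 1010\right) - 1104 = -653207 - 1104 = -654311$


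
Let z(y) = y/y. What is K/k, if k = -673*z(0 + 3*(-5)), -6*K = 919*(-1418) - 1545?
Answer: -1304687/4038 ≈ -323.10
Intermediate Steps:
K = 1304687/6 (K = -(919*(-1418) - 1545)/6 = -(-1303142 - 1545)/6 = -⅙*(-1304687) = 1304687/6 ≈ 2.1745e+5)
z(y) = 1
k = -673 ≈ -673.00
K/k = (1304687/6)/(-673) = (1304687/6)*(-1/673) = -1304687/4038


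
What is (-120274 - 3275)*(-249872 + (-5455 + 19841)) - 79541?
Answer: 29093980273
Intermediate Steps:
(-120274 - 3275)*(-249872 + (-5455 + 19841)) - 79541 = -123549*(-249872 + 14386) - 79541 = -123549*(-235486) - 79541 = 29094059814 - 79541 = 29093980273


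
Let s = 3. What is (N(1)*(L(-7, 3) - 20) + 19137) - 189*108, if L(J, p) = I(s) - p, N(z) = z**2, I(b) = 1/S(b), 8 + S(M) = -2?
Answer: -12981/10 ≈ -1298.1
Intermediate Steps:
S(M) = -10 (S(M) = -8 - 2 = -10)
I(b) = -1/10 (I(b) = 1/(-10) = -1/10)
L(J, p) = -1/10 - p
(N(1)*(L(-7, 3) - 20) + 19137) - 189*108 = (1**2*((-1/10 - 1*3) - 20) + 19137) - 189*108 = (1*((-1/10 - 3) - 20) + 19137) - 20412 = (1*(-31/10 - 20) + 19137) - 20412 = (1*(-231/10) + 19137) - 20412 = (-231/10 + 19137) - 20412 = 191139/10 - 20412 = -12981/10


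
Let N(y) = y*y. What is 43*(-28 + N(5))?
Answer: -129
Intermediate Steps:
N(y) = y²
43*(-28 + N(5)) = 43*(-28 + 5²) = 43*(-28 + 25) = 43*(-3) = -129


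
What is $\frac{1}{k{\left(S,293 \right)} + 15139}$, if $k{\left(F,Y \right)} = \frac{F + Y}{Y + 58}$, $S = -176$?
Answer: $\frac{3}{45418} \approx 6.6053 \cdot 10^{-5}$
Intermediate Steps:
$k{\left(F,Y \right)} = \frac{F + Y}{58 + Y}$
$\frac{1}{k{\left(S,293 \right)} + 15139} = \frac{1}{\frac{-176 + 293}{58 + 293} + 15139} = \frac{1}{\frac{1}{351} \cdot 117 + 15139} = \frac{1}{\frac{1}{3} + 15139} = \frac{1}{\frac{45418}{3}} = \frac{3}{45418}$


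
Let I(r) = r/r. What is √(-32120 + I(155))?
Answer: I*√32119 ≈ 179.22*I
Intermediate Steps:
I(r) = 1
√(-32120 + I(155)) = √(-32120 + 1) = √(-32119) = I*√32119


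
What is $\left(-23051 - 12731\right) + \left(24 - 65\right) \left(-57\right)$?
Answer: $-33445$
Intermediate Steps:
$\left(-23051 - 12731\right) + \left(24 - 65\right) \left(-57\right) = -35782 - -2337 = -35782 + 2337 = -33445$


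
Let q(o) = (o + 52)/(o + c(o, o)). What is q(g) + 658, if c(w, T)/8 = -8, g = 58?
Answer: 1919/3 ≈ 639.67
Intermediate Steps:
c(w, T) = -64 (c(w, T) = 8*(-8) = -64)
q(o) = (52 + o)/(-64 + o) (q(o) = (o + 52)/(o - 64) = (52 + o)/(-64 + o))
q(g) + 658 = (52 + 58)/(-64 + 58) + 658 = 110/(-6) + 658 = -⅙*110 + 658 = -55/3 + 658 = 1919/3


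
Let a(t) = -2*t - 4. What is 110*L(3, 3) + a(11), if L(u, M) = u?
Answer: 304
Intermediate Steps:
a(t) = -4 - 2*t
110*L(3, 3) + a(11) = 110*3 + (-4 - 2*11) = 330 + (-4 - 22) = 330 - 26 = 304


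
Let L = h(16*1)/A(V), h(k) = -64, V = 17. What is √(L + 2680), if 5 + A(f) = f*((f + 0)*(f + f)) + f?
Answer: 2*√16211656518/4919 ≈ 51.769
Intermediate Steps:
A(f) = -5 + f + 2*f³ (A(f) = -5 + (f*((f + 0)*(f + f)) + f) = -5 + (f*(f*(2*f)) + f) = -5 + (f*(2*f²) + f) = -5 + (2*f³ + f) = -5 + (f + 2*f³) = -5 + f + 2*f³)
L = -32/4919 (L = -64/(-5 + 17 + 2*17³) = -64/(-5 + 17 + 2*4913) = -64/(-5 + 17 + 9826) = -64/9838 = -64*1/9838 = -32/4919 ≈ -0.0065054)
√(L + 2680) = √(-32/4919 + 2680) = √(13182888/4919) = 2*√16211656518/4919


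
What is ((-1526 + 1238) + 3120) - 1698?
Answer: 1134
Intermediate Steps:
((-1526 + 1238) + 3120) - 1698 = (-288 + 3120) - 1698 = 2832 - 1698 = 1134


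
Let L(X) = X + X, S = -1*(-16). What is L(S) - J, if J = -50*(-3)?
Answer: -118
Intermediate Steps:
S = 16
L(X) = 2*X
J = 150
L(S) - J = 2*16 - 1*150 = 32 - 150 = -118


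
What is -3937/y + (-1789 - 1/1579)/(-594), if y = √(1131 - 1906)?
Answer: 1412416/468963 + 127*I*√31/5 ≈ 3.0118 + 141.42*I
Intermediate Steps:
y = 5*I*√31 (y = √(-775) = 5*I*√31 ≈ 27.839*I)
-3937/y + (-1789 - 1/1579)/(-594) = -3937*(-I*√31/155) + (-1789 - 1/1579)/(-594) = -(-127)*I*√31/5 + (-1789 - 1*1/1579)*(-1/594) = 127*I*√31/5 + (-1789 - 1/1579)*(-1/594) = 127*I*√31/5 - 2824832/1579*(-1/594) = 127*I*√31/5 + 1412416/468963 = 1412416/468963 + 127*I*√31/5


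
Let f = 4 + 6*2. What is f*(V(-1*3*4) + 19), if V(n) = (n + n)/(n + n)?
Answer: 320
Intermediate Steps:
f = 16 (f = 4 + 12 = 16)
V(n) = 1 (V(n) = (2*n)/((2*n)) = (2*n)*(1/(2*n)) = 1)
f*(V(-1*3*4) + 19) = 16*(1 + 19) = 16*20 = 320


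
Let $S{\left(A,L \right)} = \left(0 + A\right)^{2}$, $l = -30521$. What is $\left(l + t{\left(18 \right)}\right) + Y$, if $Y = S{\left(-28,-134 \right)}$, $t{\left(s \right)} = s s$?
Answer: $-29413$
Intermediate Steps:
$S{\left(A,L \right)} = A^{2}$
$t{\left(s \right)} = s^{2}$
$Y = 784$ ($Y = \left(-28\right)^{2} = 784$)
$\left(l + t{\left(18 \right)}\right) + Y = \left(-30521 + 18^{2}\right) + 784 = \left(-30521 + 324\right) + 784 = -30197 + 784 = -29413$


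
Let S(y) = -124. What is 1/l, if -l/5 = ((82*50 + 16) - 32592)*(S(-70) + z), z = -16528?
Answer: -1/2370911760 ≈ -4.2178e-10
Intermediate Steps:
l = -2370911760 (l = -5*((82*50 + 16) - 32592)*(-124 - 16528) = -5*((4100 + 16) - 32592)*(-16652) = -5*(4116 - 32592)*(-16652) = -(-142380)*(-16652) = -5*474182352 = -2370911760)
1/l = 1/(-2370911760) = -1/2370911760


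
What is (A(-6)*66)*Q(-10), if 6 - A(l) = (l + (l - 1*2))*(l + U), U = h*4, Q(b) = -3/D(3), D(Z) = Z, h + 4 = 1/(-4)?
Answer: 20856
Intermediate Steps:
h = -17/4 (h = -4 + 1/(-4) = -4 - 1/4 = -17/4 ≈ -4.2500)
Q(b) = -1 (Q(b) = -3/3 = -3*1/3 = -1)
U = -17 (U = -17/4*4 = -17)
A(l) = 6 - (-17 + l)*(-2 + 2*l) (A(l) = 6 - (l + (l - 1*2))*(l - 17) = 6 - (l + (l - 2))*(-17 + l) = 6 - (l + (-2 + l))*(-17 + l) = 6 - (-2 + 2*l)*(-17 + l) = 6 - (-17 + l)*(-2 + 2*l))
(A(-6)*66)*Q(-10) = ((-28 - 2*(-6)**2 + 36*(-6))*66)*(-1) = ((-28 - 2*36 - 216)*66)*(-1) = ((-28 - 72 - 216)*66)*(-1) = -316*66*(-1) = -20856*(-1) = 20856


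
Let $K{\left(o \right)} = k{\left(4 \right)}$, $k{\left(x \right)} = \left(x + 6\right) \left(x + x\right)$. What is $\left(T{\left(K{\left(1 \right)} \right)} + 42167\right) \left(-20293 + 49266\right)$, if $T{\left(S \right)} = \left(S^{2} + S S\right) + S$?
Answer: $1594876731$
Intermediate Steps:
$k{\left(x \right)} = 2 x \left(6 + x\right)$ ($k{\left(x \right)} = \left(6 + x\right) 2 x = 2 x \left(6 + x\right)$)
$K{\left(o \right)} = 80$ ($K{\left(o \right)} = 2 \cdot 4 \left(6 + 4\right) = 2 \cdot 4 \cdot 10 = 80$)
$T{\left(S \right)} = S + 2 S^{2}$ ($T{\left(S \right)} = \left(S^{2} + S^{2}\right) + S = 2 S^{2} + S = S + 2 S^{2}$)
$\left(T{\left(K{\left(1 \right)} \right)} + 42167\right) \left(-20293 + 49266\right) = \left(80 \left(1 + 2 \cdot 80\right) + 42167\right) \left(-20293 + 49266\right) = \left(80 \left(1 + 160\right) + 42167\right) 28973 = \left(80 \cdot 161 + 42167\right) 28973 = \left(12880 + 42167\right) 28973 = 55047 \cdot 28973 = 1594876731$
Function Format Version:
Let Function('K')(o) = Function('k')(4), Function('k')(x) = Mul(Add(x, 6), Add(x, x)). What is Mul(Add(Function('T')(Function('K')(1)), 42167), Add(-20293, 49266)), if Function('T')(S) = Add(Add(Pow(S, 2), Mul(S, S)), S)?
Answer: 1594876731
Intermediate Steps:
Function('k')(x) = Mul(2, x, Add(6, x)) (Function('k')(x) = Mul(Add(6, x), Mul(2, x)) = Mul(2, x, Add(6, x)))
Function('K')(o) = 80 (Function('K')(o) = Mul(2, 4, Add(6, 4)) = Mul(2, 4, 10) = 80)
Function('T')(S) = Add(S, Mul(2, Pow(S, 2))) (Function('T')(S) = Add(Add(Pow(S, 2), Pow(S, 2)), S) = Add(Mul(2, Pow(S, 2)), S) = Add(S, Mul(2, Pow(S, 2))))
Mul(Add(Function('T')(Function('K')(1)), 42167), Add(-20293, 49266)) = Mul(Add(Mul(80, Add(1, Mul(2, 80))), 42167), Add(-20293, 49266)) = Mul(Add(Mul(80, Add(1, 160)), 42167), 28973) = Mul(Add(Mul(80, 161), 42167), 28973) = Mul(Add(12880, 42167), 28973) = Mul(55047, 28973) = 1594876731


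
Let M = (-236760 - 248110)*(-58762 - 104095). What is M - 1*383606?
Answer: 78964089984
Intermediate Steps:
M = 78964473590 (M = -484870*(-162857) = 78964473590)
M - 1*383606 = 78964473590 - 1*383606 = 78964473590 - 383606 = 78964089984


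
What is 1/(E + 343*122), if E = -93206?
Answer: -1/51360 ≈ -1.9470e-5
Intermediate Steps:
1/(E + 343*122) = 1/(-93206 + 343*122) = 1/(-93206 + 41846) = 1/(-51360) = -1/51360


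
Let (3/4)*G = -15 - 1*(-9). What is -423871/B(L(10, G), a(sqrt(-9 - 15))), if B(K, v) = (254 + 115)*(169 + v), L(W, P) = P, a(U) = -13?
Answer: -423871/57564 ≈ -7.3635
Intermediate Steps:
G = -8 (G = 4*(-15 - 1*(-9))/3 = 4*(-15 + 9)/3 = (4/3)*(-6) = -8)
B(K, v) = 62361 + 369*v (B(K, v) = 369*(169 + v) = 62361 + 369*v)
-423871/B(L(10, G), a(sqrt(-9 - 15))) = -423871/(62361 + 369*(-13)) = -423871/(62361 - 4797) = -423871/57564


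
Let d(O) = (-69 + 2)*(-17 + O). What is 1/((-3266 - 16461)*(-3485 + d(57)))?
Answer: 1/121616955 ≈ 8.2225e-9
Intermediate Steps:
d(O) = 1139 - 67*O (d(O) = -67*(-17 + O) = 1139 - 67*O)
1/((-3266 - 16461)*(-3485 + d(57))) = 1/((-3266 - 16461)*(-3485 + (1139 - 67*57))) = 1/(-19727*(-3485 + (1139 - 3819))) = 1/(-19727*(-3485 - 2680)) = 1/(-19727*(-6165)) = 1/121616955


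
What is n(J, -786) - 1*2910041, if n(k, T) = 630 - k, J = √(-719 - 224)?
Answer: -2909411 - I*√943 ≈ -2.9094e+6 - 30.708*I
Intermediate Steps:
J = I*√943 (J = √(-943) = I*√943 ≈ 30.708*I)
n(J, -786) - 1*2910041 = (630 - I*√943) - 1*2910041 = (630 - I*√943) - 2910041 = -2909411 - I*√943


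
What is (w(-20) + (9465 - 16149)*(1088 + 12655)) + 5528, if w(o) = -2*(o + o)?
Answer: -91852604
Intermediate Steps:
w(o) = -4*o
(w(-20) + (9465 - 16149)*(1088 + 12655)) + 5528 = (-4*(-20) + (9465 - 16149)*(1088 + 12655)) + 5528 = (80 - 6684*13743) + 5528 = (80 - 91858212) + 5528 = -91858132 + 5528 = -91852604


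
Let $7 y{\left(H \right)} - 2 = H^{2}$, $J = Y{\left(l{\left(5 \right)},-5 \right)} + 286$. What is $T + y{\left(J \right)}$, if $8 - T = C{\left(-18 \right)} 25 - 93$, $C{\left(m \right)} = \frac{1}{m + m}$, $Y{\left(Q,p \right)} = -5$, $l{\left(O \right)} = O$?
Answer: $\frac{2868295}{252} \approx 11382.0$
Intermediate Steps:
$C{\left(m \right)} = \frac{1}{2 m}$
$T = \frac{3661}{36}$ ($T = 8 - \left(\frac{1}{2 \left(-18\right)} 25 - 93\right) = 8 - \left(\frac{1}{2} \left(- \frac{1}{18}\right) 25 - 93\right) = 8 - \left(\left(- \frac{1}{36}\right) 25 - 93\right) = 8 - \left(- \frac{25}{36} - 93\right) = 8 - - \frac{3373}{36} = 8 + \frac{3373}{36} = \frac{3661}{36} \approx 101.69$)
$J = 281$ ($J = -5 + 286 = 281$)
$y{\left(H \right)} = \frac{2}{7} + \frac{H^{2}}{7}$
$T + y{\left(J \right)} = \frac{3661}{36} + \left(\frac{2}{7} + \frac{281^{2}}{7}\right) = \frac{3661}{36} + \left(\frac{2}{7} + \frac{1}{7} \cdot 78961\right) = \frac{3661}{36} + \left(\frac{2}{7} + \frac{78961}{7}\right) = \frac{3661}{36} + \frac{78963}{7} = \frac{2868295}{252}$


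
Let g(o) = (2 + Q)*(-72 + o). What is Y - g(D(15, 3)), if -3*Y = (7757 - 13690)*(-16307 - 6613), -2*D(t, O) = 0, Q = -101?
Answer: -45335248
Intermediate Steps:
D(t, O) = 0 (D(t, O) = -½*0 = 0)
g(o) = 7128 - 99*o (g(o) = (2 - 101)*(-72 + o) = -99*(-72 + o) = 7128 - 99*o)
Y = -45328120 (Y = -(7757 - 13690)*(-16307 - 6613)/3 = -(-5933)*(-22920)/3 = -⅓*135984360 = -45328120)
Y - g(D(15, 3)) = -45328120 - (7128 - 99*0) = -45328120 - (7128 + 0) = -45328120 - 1*7128 = -45328120 - 7128 = -45335248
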